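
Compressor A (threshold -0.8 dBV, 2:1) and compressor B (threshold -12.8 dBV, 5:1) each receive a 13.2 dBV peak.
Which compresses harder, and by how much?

A: 14 dB over, compressed to 7 dB over, so 7 dB of GR.
B: 26 dB over, compressed to 5.2 dB over, so 20.8 dB of GR.
B applies 13.8 dB more gain reduction.

B, by 13.8 dB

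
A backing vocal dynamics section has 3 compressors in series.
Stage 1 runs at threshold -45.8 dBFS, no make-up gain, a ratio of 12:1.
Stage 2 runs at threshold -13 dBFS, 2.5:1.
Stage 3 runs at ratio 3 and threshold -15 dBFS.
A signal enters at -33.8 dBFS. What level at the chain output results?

Stage 1: 12 dB above -45.8 dBFS, reduced 12:1 to 1 dB above → -44.8 dBFS.
Stage 2: -44.8 dBFS is at or below the -13 dBFS threshold — no compression; output -44.8 dBFS.
Stage 3: below threshold (-44.8 ≤ -15); passes unchanged; output -44.8 dBFS.

-44.8 dBFS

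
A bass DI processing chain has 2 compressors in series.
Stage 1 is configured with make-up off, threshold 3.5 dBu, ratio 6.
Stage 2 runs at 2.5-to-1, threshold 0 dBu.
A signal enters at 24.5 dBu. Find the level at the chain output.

2.8 dBu

Stage 1: 21 dB above 3.5 dBu, reduced 6:1 to 3.5 dB above → 7 dBu.
Stage 2: overshoot 7 dB → 7/2.5 = 2.8 dB → 2.8 dBu.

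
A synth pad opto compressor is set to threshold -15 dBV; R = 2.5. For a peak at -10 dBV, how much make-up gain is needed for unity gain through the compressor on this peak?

3 dB

Without make-up, output = threshold + overshoot/2.5 = -15 + 2 = -13 dBV.
Gap to target: 3 dB.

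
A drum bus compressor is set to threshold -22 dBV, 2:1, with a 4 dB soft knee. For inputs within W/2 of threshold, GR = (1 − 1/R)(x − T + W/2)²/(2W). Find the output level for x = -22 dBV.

x − T + W/2 = -22 − (-22) + 2 = 2.
GR = (1 − 1/2) × 2² / 8 = 0.5 × 4 / 8 = 0.25 dB.
Output = -22 − 0.25 = -22.25 dBV.

-22.25 dBV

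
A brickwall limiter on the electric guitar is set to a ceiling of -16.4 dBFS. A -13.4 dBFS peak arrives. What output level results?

A brickwall limiter is an ∞:1 compressor: any input above the ceiling is clamped to -16.4 dBFS.

-16.4 dBFS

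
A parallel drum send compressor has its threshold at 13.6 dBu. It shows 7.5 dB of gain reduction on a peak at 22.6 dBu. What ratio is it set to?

6:1

Input overshoot = 22.6 − 13.6 = 9 dB.
Output overshoot = 9 − 7.5 = 1.5 dB.
Ratio = input overshoot / output overshoot = 9 / 1.5 = 6.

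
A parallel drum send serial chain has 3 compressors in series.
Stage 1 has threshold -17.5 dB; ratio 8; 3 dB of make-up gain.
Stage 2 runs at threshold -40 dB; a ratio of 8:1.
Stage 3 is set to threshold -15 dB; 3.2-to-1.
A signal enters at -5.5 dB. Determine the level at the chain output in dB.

Stage 1: overshoot 12 dB → 12/8 = 1.5 dB → -16 dB; +3 dB make-up → -13 dB.
Stage 2: -13 dB is 27 dB over -40 dB; at 8:1 that becomes 3.375 dB over, giving -36.625 dB.
Stage 3: -36.625 dB ≤ -15 dB, so stage 3 doesn't engage; output -36.625 dB.

-36.625 dB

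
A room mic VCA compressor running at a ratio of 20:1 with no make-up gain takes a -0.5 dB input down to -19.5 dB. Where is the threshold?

-20.5 dB

Input is 20 dB above T (since output overshoot × R = input overshoot: (-19.5 − T)·20 = -0.5 − T gives T = -20.5 dB).
Check: -20.5 + (-0.5 − (-20.5))/20 = -20.5 + 1 = -19.5 dB. ✓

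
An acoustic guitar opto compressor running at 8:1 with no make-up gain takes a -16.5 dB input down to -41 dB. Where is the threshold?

Let T be the threshold. Output overshoot = (input overshoot)/R, so -41 − T = (-16.5 − T)/8.
8·(-41 − T) = -16.5 − T → 7·T = -328 − (-16.5) = -311.5.
T = -311.5/7 = -44.5 dB.

-44.5 dB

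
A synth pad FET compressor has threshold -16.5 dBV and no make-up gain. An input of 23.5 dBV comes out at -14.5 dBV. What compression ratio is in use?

20:1

Input overshoot = 23.5 − (-16.5) = 40 dB; output overshoot = -14.5 − (-16.5) = 2 dB.
Ratio = 40 / 2 = 20.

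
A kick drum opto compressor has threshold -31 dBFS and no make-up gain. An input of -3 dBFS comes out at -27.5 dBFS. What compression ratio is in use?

Input overshoot = -3 − (-31) = 28 dB; output overshoot = -27.5 − (-31) = 3.5 dB.
Ratio = 28 / 3.5 = 8.

8:1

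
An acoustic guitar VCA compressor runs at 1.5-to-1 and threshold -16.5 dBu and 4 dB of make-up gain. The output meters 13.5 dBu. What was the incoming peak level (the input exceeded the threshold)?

Stripping the +4 dB make-up gives 9.5 dBu at the gain stage.
Post-compression overshoot = 9.5 − (-16.5) = 26 dB.
Undo the ratio: input overshoot = 26 × 1.5 = 39 dB, giving input = 22.5 dBu.

22.5 dBu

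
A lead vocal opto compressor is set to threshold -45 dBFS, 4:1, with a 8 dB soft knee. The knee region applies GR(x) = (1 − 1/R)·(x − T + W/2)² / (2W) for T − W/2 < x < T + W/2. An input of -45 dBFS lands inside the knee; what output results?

-45.75 dBFS

x − T + W/2 = -45 − (-45) + 4 = 4.
GR = (1 − 1/4) × 4² / 16 = 0.75 × 16 / 16 = 0.75 dB.
Output = -45 − 0.75 = -45.75 dBFS.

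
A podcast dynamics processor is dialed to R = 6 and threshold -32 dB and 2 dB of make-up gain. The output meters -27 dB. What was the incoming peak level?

Stripping the +2 dB make-up gives -29 dB at the gain stage.
Post-compression overshoot = -29 − (-32) = 3 dB.
Before 6:1 compression the overshoot was 3 × 6 = 18 dB, so input = -32 + 18 = -14 dB.

-14 dB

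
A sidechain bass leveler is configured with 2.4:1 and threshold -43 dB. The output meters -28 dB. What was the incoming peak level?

The compressed level sits -28 − (-43) = 15 dB over threshold.
Undo the ratio: input overshoot = 15 × 2.4 = 36 dB, giving input = -7 dB.

-7 dB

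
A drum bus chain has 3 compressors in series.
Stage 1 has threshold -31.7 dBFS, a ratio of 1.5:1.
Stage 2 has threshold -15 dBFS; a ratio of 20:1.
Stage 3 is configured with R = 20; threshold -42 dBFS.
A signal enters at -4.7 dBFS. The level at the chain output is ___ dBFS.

-40.64675 dBFS

Stage 1: 27 dB above -31.7 dBFS, reduced 1.5:1 to 18 dB above → -13.7 dBFS.
Stage 2: -13.7 dBFS is 1.3 dB over -15 dBFS; at 20:1 that becomes 0.065 dB over, giving -14.935 dBFS.
Stage 3: -14.935 dBFS is 27.065 dB over -42 dBFS; at 20:1 that becomes 1.35325 dB over, giving -40.64675 dBFS.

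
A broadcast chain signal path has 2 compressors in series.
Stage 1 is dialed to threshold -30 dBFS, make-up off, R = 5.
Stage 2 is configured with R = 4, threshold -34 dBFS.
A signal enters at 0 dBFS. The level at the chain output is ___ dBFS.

-31.5 dBFS

Stage 1: 0 dBFS is 30 dB over -30 dBFS; at 5:1 that becomes 6 dB over, giving -24 dBFS.
Stage 2: -24 dBFS is 10 dB over -34 dBFS; at 4:1 that becomes 2.5 dB over, giving -31.5 dBFS.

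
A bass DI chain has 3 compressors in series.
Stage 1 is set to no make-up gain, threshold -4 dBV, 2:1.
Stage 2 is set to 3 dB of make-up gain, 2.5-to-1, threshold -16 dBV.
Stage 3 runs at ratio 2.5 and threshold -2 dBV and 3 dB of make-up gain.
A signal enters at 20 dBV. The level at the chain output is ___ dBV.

Stage 1: 24 dB above -4 dBV, reduced 2:1 to 12 dB above → 8 dBV.
Stage 2: overshoot 24 dB → 24/2.5 = 9.6 dB → -6.4 dBV; +3 dB make-up → -3.4 dBV.
Stage 3: -3.4 dBV ≤ -2 dBV, so stage 3 doesn't engage; make-up brings it to -0.4 dBV.

-0.4 dBV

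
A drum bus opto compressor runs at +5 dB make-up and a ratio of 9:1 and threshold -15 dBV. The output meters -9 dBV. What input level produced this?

Remove make-up: -9 − 5 = -14 dBV.
That's 1 dB above the -15 dBV threshold.
Undo the ratio: input overshoot = 1 × 9 = 9 dB, giving input = -6 dBV.

-6 dBV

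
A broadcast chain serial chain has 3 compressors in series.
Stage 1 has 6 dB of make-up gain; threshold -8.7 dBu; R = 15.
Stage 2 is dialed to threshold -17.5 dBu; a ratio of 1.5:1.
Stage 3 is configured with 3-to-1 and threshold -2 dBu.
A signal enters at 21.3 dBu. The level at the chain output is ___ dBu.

Stage 1: overshoot 30 dB → 30/15 = 2 dB → -6.7 dBu; +6 dB make-up → -0.7 dBu.
Stage 2: 16.8 dB above -17.5 dBu, reduced 1.5:1 to 11.2 dB above → -6.3 dBu.
Stage 3: -6.3 dBu ≤ -2 dBu, so stage 3 doesn't engage; output -6.3 dBu.

-6.3 dBu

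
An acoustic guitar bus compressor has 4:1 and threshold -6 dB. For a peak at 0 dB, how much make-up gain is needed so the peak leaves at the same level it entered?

The peak compresses to -6 + 6/4 = -4.5 dB.
To reach 0 dB requires 0 − (-4.5) = 4.5 dB of make-up.

4.5 dB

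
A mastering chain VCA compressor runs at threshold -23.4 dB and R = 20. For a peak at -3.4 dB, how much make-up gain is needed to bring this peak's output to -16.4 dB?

6 dB

The peak compresses to -23.4 + 20/20 = -22.4 dB.
To reach -16.4 dB requires -16.4 − (-22.4) = 6 dB of make-up.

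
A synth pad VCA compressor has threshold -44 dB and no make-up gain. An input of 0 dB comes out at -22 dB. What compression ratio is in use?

2:1

Input overshoot = 0 − (-44) = 44 dB; output overshoot = -22 − (-44) = 22 dB.
Ratio = 44 / 22 = 2.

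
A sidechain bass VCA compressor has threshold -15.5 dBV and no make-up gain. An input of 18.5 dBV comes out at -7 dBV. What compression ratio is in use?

4:1

Input overshoot = 18.5 − (-15.5) = 34 dB; output overshoot = -7 − (-15.5) = 8.5 dB.
Ratio = 34 / 8.5 = 4.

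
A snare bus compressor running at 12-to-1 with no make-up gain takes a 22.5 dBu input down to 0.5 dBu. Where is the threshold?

-1.5 dBu

Input is 24 dB above T (since output overshoot × R = input overshoot: (0.5 − T)·12 = 22.5 − T gives T = -1.5 dBu).
Check: -1.5 + (22.5 − (-1.5))/12 = -1.5 + 2 = 0.5 dBu. ✓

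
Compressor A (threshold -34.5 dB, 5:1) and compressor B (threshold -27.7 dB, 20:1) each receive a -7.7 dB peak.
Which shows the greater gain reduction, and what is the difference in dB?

A: overshoot 26.8 dB → output overshoot 5.36 dB → GR 21.44 dB.
B: overshoot 20 dB → output overshoot 1 dB → GR 19 dB.
A applies 2.44 dB more gain reduction.

A, by 2.44 dB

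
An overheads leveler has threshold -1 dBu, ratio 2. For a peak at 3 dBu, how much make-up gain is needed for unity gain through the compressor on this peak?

The peak compresses to -1 + 4/2 = 1 dBu.
To reach 3 dBu requires 3 − 1 = 2 dB of make-up.

2 dB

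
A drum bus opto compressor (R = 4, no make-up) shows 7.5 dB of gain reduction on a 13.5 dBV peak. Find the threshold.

Let T be the threshold. Output overshoot = (input overshoot)/R, so 6 − T = (13.5 − T)/4.
4·(6 − T) = 13.5 − T → 3·T = 24 − 13.5 = 10.5.
T = 10.5/3 = 3.5 dBV.

3.5 dBV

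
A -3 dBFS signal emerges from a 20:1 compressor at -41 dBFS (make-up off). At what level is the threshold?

Input is 40 dB above T (since output overshoot × R = input overshoot: (-41 − T)·20 = -3 − T gives T = -43 dBFS).
Check: -43 + (-3 − (-43))/20 = -43 + 2 = -41 dBFS. ✓

-43 dBFS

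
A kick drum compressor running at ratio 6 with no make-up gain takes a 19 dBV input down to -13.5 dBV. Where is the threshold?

Gain reduction = 19 − (-13.5) = 32.5 dB; output overshoot = GR / (R − 1) = 32.5 / 5 = 6.5 dB.
Threshold = output − output overshoot = -13.5 − 6.5 = -20 dBV.

-20 dBV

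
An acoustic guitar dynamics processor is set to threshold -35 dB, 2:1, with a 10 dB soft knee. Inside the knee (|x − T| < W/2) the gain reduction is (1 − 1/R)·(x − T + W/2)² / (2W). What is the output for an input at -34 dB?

-34.9 dB

x − T + W/2 = -34 − (-35) + 5 = 6.
GR = (1 − 1/2) × 6² / 20 = 0.5 × 36 / 20 = 0.9 dB.
Output = -34 − 0.9 = -34.9 dB.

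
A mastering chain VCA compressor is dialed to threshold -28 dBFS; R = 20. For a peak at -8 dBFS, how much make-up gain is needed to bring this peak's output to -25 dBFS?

2 dB

Overshoot 20 dB → 20/20 = 1 dB after compression, so the compressed level is -28 + 1 = -27 dBFS.
Make-up = target − compressed = -25 − (-27) = 2 dB.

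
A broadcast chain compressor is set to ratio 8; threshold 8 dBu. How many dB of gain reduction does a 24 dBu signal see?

14 dB

The signal is 16 dB above threshold.
After 8:1 compression the overshoot becomes 16/8 = 2 dB.
So the signal is attenuated by 16 − 2 = 14 dB.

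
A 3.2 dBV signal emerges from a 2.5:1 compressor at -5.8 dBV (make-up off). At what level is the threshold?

-11.8 dBV

Input is 15 dB above T (since output overshoot × R = input overshoot: (-5.8 − T)·2.5 = 3.2 − T gives T = -11.8 dBV).
Check: -11.8 + (3.2 − (-11.8))/2.5 = -11.8 + 6 = -5.8 dBV. ✓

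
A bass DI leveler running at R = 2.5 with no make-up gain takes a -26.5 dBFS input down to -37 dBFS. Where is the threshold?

Let T be the threshold. Output overshoot = (input overshoot)/R, so -37 − T = (-26.5 − T)/2.5.
2.5·(-37 − T) = -26.5 − T → 1.5·T = -92.5 − (-26.5) = -66.
T = -66/1.5 = -44 dBFS.

-44 dBFS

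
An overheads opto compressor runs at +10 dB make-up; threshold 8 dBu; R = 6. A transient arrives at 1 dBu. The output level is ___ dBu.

11 dBu

1 dBu is 7 dB below the 8 dBu threshold, so no gain reduction is applied.
Make-up gain adds 10 dB: 1 + 10 = 11 dBu.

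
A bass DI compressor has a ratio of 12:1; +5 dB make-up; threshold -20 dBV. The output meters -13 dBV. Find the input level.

Remove make-up: -13 − 5 = -18 dBV.
Post-compression overshoot = -18 − (-20) = 2 dB.
Before 12:1 compression the overshoot was 2 × 12 = 24 dB, so input = -20 + 24 = 4 dBV.

4 dBV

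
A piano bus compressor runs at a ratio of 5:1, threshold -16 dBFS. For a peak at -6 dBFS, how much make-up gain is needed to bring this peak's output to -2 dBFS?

The peak compresses to -16 + 10/5 = -14 dBFS.
To reach -2 dBFS requires -2 − (-14) = 12 dB of make-up.

12 dB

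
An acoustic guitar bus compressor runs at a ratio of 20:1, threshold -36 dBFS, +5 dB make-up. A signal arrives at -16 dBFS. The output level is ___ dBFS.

The input is 20 dB above the -36 dBFS threshold.
20:1 compression reduces that to 20/20 = 1 dB over.
Output = -36 + 1 = -35 dBFS; make-up adds 5 dB, giving -30 dBFS.

-30 dBFS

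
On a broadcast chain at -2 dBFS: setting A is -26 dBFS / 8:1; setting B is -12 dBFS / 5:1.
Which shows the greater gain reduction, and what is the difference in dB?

A, by 13 dB

A: 24 dB over, compressed to 3 dB over, so 21 dB of GR.
B: 10 dB over, compressed to 2 dB over, so 8 dB of GR.
A reduces 13 dB more.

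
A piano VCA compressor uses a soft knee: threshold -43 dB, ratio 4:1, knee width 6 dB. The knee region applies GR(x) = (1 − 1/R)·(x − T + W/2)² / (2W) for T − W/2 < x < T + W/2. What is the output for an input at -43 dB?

x − T + W/2 = -43 − (-43) + 3 = 3.
GR = (1 − 1/4) × 3² / 12 = 0.75 × 9 / 12 = 0.5625 dB.
Output = -43 − 0.5625 = -43.5625 dB.

-43.5625 dB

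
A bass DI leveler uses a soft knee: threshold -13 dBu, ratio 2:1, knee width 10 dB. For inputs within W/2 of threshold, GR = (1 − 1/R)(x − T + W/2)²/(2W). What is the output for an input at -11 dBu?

x − T + W/2 = -11 − (-13) + 5 = 7.
GR = (1 − 1/2) × 7² / 20 = 0.5 × 49 / 20 = 1.225 dB.
Output = -11 − 1.225 = -12.225 dBu.

-12.225 dBu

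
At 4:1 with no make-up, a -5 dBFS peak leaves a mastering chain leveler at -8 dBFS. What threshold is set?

Let T be the threshold. Output overshoot = (input overshoot)/R, so -8 − T = (-5 − T)/4.
4·(-8 − T) = -5 − T → 3·T = -32 − (-5) = -27.
T = -27/3 = -9 dBFS.

-9 dBFS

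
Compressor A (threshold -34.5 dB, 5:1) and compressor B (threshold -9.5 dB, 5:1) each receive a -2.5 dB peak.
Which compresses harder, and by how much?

A, by 20 dB

A: 32 dB over, compressed to 6.4 dB over, so 25.6 dB of GR.
B: 7 dB over, compressed to 1.4 dB over, so 5.6 dB of GR.
A applies 20 dB more gain reduction.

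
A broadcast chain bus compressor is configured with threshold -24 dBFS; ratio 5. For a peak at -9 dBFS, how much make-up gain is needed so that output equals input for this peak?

12 dB

Without make-up, output = threshold + overshoot/5 = -24 + 3 = -21 dBFS.
Gap to target: 12 dB.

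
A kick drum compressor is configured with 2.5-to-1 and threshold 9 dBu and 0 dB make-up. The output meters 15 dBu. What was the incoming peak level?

24 dBu

The compressed level sits 15 − 9 = 6 dB over threshold.
Input overshoot = R × output overshoot = 15 dB → input = 9 + 15 = 24 dBu.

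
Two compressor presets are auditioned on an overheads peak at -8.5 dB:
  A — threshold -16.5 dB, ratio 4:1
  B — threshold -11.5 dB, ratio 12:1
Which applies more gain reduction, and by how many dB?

A: 8 dB over, compressed to 2 dB over, so 6 dB of GR.
B: 3 dB over, compressed to 0.25 dB over, so 2.75 dB of GR.
A reduces 3.25 dB more.

A, by 3.25 dB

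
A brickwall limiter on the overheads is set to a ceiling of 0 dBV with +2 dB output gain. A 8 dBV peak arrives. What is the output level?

A brickwall limiter is an ∞:1 compressor: any input above the ceiling is clamped to 0 dBV.
Output gain then adds 2 dB: 0 + 2 = 2 dBV.

2 dBV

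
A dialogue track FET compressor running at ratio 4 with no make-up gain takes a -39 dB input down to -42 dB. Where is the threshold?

-43 dB

Gain reduction = -39 − (-42) = 3 dB; output overshoot = GR / (R − 1) = 3 / 3 = 1 dB.
Threshold = output − output overshoot = -42 − 1 = -43 dB.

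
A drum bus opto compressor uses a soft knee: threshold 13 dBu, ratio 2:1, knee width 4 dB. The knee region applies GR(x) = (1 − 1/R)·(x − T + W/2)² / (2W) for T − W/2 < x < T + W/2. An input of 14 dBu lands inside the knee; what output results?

13.4375 dBu

x − T + W/2 = 14 − 13 + 2 = 3.
GR = (1 − 1/2) × 3² / 8 = 0.5 × 9 / 8 = 0.5625 dB.
Output = 14 − 0.5625 = 13.4375 dBu.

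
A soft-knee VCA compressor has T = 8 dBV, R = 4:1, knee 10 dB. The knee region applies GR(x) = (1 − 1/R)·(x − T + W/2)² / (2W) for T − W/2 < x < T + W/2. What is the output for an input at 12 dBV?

8.9625 dBV

x − T + W/2 = 12 − 8 + 5 = 9.
GR = (1 − 1/4) × 9² / 20 = 0.75 × 81 / 20 = 3.0375 dB.
Output = 12 − 3.0375 = 8.9625 dBV.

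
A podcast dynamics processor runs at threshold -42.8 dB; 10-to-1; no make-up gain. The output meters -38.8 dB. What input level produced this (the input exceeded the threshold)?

-2.8 dB

Post-compression overshoot = -38.8 − (-42.8) = 4 dB.
Input overshoot = R × output overshoot = 40 dB → input = -42.8 + 40 = -2.8 dB.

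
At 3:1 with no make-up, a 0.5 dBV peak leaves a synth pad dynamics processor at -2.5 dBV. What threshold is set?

-4 dBV

Let T be the threshold. Output overshoot = (input overshoot)/R, so -2.5 − T = (0.5 − T)/3.
3·(-2.5 − T) = 0.5 − T → 2·T = -7.5 − 0.5 = -8.
T = -8/2 = -4 dBV.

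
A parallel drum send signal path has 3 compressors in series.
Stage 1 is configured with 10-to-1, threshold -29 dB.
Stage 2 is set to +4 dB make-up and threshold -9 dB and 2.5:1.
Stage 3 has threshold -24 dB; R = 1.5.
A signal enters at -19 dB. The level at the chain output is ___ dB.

Stage 1: overshoot 10 dB → 10/10 = 1 dB → -28 dB.
Stage 2: -28 dB is at or below the -9 dB threshold — no compression; make-up brings it to -24 dB.
Stage 3: below threshold (-24 ≤ -24); passes unchanged; output -24 dB.

-24 dB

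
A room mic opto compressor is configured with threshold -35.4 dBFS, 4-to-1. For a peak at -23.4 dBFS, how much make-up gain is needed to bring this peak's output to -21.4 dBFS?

Without make-up, output = threshold + overshoot/4 = -35.4 + 3 = -32.4 dBFS.
Gap to target: 11 dB.

11 dB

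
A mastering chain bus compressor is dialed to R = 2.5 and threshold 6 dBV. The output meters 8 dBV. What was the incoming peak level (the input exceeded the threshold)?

Post-compression overshoot = 8 − 6 = 2 dB.
Input overshoot = R × output overshoot = 5 dB → input = 6 + 5 = 11 dBV.

11 dBV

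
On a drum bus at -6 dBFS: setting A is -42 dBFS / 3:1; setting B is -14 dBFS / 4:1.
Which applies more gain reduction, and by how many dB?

A, by 18 dB

A: GR = 36 − 36/3 = 24 dB.
B: GR = 8 − 8/4 = 6 dB.
Difference: 18 dB in favour of A.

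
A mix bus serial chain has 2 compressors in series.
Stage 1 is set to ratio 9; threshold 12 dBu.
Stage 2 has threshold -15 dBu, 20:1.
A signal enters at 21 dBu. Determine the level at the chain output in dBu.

-13.6 dBu

Stage 1: 9 dB above 12 dBu, reduced 9:1 to 1 dB above → 13 dBu.
Stage 2: 28 dB above -15 dBu, reduced 20:1 to 1.4 dB above → -13.6 dBu.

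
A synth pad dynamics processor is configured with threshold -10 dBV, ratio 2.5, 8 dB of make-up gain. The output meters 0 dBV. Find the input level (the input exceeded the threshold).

-5 dBV

Remove make-up: 0 − 8 = -8 dBV.
The compressed level sits -8 − (-10) = 2 dB over threshold.
Before 2.5:1 compression the overshoot was 2 × 2.5 = 5 dB, so input = -10 + 5 = -5 dBV.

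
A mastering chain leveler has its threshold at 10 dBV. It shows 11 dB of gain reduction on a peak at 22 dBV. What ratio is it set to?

Input overshoot = 22 − 10 = 12 dB.
Output overshoot = 12 − 11 = 1 dB.
Ratio = input overshoot / output overshoot = 12 / 1 = 12.

12:1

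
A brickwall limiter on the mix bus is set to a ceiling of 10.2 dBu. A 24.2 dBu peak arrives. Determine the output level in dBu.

At ∞:1, everything above 10.2 dBu is held at the ceiling.

10.2 dBu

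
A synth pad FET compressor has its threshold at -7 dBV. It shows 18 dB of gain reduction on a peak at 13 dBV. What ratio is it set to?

10:1

Input overshoot = 13 − (-7) = 20 dB.
Output overshoot = 20 − 18 = 2 dB.
Ratio = input overshoot / output overshoot = 20 / 2 = 10.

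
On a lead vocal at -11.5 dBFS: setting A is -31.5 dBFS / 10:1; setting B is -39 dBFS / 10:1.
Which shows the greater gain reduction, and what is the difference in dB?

B, by 6.75 dB

A: 20 dB over, compressed to 2 dB over, so 18 dB of GR.
B: 27.5 dB over, compressed to 2.75 dB over, so 24.75 dB of GR.
Difference: 6.75 dB in favour of B.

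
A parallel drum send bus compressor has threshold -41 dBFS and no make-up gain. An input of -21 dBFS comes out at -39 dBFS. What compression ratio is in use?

10:1

Input overshoot = -21 − (-41) = 20 dB; output overshoot = -39 − (-41) = 2 dB.
Ratio = 20 / 2 = 10.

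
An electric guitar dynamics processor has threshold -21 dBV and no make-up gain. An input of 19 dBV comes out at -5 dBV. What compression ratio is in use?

Input overshoot = 19 − (-21) = 40 dB; output overshoot = -5 − (-21) = 16 dB.
Ratio = 40 / 16 = 2.5.

2.5:1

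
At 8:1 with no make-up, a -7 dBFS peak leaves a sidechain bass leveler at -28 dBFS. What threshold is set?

-31 dBFS

Input is 24 dB above T (since output overshoot × R = input overshoot: (-28 − T)·8 = -7 − T gives T = -31 dBFS).
Check: -31 + (-7 − (-31))/8 = -31 + 3 = -28 dBFS. ✓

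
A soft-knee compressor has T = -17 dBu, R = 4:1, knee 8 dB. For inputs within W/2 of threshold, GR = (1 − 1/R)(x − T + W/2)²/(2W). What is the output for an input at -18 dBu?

x − T + W/2 = -18 − (-17) + 4 = 3.
GR = (1 − 1/4) × 3² / 16 = 0.75 × 9 / 16 = 0.421875 dB.
Output = -18 − 0.421875 = -18.421875 dBu.

-18.421875 dBu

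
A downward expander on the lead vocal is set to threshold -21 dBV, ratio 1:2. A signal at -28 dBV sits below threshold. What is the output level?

Below threshold, a 1:2 expander applies gain = (2−1)×(T − x) of attenuation.
(2−1) × 7 = 7 dB, so output = -28 − 7 = -35 dBV.

-35 dBV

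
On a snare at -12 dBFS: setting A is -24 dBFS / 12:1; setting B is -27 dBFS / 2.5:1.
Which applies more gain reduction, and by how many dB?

A: GR = 12 − 12/12 = 11 dB.
B: GR = 15 − 15/2.5 = 9 dB.
Difference: 2 dB in favour of A.

A, by 2 dB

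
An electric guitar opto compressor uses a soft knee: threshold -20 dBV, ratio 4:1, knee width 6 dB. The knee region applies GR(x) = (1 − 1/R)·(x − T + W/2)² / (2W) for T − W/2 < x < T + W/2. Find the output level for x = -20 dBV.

-20.5625 dBV

x − T + W/2 = -20 − (-20) + 3 = 3.
GR = (1 − 1/4) × 3² / 12 = 0.75 × 9 / 12 = 0.5625 dB.
Output = -20 − 0.5625 = -20.5625 dBV.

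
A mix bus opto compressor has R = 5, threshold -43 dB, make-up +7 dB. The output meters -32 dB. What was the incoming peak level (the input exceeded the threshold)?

-23 dB

Before make-up, the level was -32 − 7 = -39 dB.
That's 4 dB above the -43 dB threshold.
Before 5:1 compression the overshoot was 4 × 5 = 20 dB, so input = -43 + 20 = -23 dB.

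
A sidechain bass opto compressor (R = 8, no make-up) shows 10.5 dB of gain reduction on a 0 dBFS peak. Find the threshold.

-12 dBFS

Input is 12 dB above T (since output overshoot × R = input overshoot: (-10.5 − T)·8 = 0 − T gives T = -12 dBFS).
Check: -12 + (0 − (-12))/8 = -12 + 1.5 = -10.5 dBFS. ✓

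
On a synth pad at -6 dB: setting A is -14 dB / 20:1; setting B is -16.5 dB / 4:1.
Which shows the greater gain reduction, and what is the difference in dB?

A: 8 dB over, compressed to 0.4 dB over, so 7.6 dB of GR.
B: 10.5 dB over, compressed to 2.625 dB over, so 7.875 dB of GR.
B reduces 0.275 dB more.

B, by 0.275 dB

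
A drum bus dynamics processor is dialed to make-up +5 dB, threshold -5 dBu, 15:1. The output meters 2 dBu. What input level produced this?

25 dBu

Stripping the +5 dB make-up gives -3 dBu at the gain stage.
That's 2 dB above the -5 dBu threshold.
Input overshoot = R × output overshoot = 30 dB → input = -5 + 30 = 25 dBu.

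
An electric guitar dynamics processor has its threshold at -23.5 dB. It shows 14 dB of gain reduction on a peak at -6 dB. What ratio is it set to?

5:1

Input overshoot = -6 − (-23.5) = 17.5 dB.
Output overshoot = 17.5 − 14 = 3.5 dB.
Ratio = input overshoot / output overshoot = 17.5 / 3.5 = 5.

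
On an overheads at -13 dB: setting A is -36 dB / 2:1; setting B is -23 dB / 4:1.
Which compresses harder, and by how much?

A: 23 dB over, compressed to 11.5 dB over, so 11.5 dB of GR.
B: 10 dB over, compressed to 2.5 dB over, so 7.5 dB of GR.
A applies 4 dB more gain reduction.

A, by 4 dB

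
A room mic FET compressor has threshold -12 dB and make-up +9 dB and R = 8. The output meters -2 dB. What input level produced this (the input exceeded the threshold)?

Remove make-up: -2 − 9 = -11 dB.
That's 1 dB above the -12 dB threshold.
Undo the ratio: input overshoot = 1 × 8 = 8 dB, giving input = -4 dB.

-4 dB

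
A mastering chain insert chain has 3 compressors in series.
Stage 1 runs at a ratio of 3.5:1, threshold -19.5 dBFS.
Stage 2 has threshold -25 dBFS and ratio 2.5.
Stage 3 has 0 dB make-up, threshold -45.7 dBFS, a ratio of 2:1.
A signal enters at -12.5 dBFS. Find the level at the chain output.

-33.85 dBFS

Stage 1: 7 dB above -19.5 dBFS, reduced 3.5:1 to 2 dB above → -17.5 dBFS.
Stage 2: -17.5 dBFS is 7.5 dB over -25 dBFS; at 2.5:1 that becomes 3 dB over, giving -22 dBFS.
Stage 3: -22 dBFS is 23.7 dB over -45.7 dBFS; at 2:1 that becomes 11.85 dB over, giving -33.85 dBFS.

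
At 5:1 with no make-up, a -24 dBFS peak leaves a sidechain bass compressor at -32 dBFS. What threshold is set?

-34 dBFS

Let T be the threshold. Output overshoot = (input overshoot)/R, so -32 − T = (-24 − T)/5.
5·(-32 − T) = -24 − T → 4·T = -160 − (-24) = -136.
T = -136/4 = -34 dBFS.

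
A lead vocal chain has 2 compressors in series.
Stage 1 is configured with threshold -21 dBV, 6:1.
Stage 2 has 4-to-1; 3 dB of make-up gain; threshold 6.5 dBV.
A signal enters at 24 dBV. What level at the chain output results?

Stage 1: overshoot 45 dB → 45/6 = 7.5 dB → -13.5 dBV.
Stage 2: -13.5 dBV is at or below the 6.5 dBV threshold — no compression; make-up brings it to -10.5 dBV.

-10.5 dBV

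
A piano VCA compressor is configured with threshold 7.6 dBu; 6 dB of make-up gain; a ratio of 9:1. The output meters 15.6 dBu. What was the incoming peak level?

25.6 dBu

Before make-up, the level was 15.6 − 6 = 9.6 dBu.
Post-compression overshoot = 9.6 − 7.6 = 2 dB.
Input overshoot = R × output overshoot = 18 dB → input = 7.6 + 18 = 25.6 dBu.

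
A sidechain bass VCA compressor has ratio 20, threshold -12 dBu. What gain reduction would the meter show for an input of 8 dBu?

Overshoot = 8 − (-12) = 20 dB.
After 20:1 compression the overshoot becomes 20/20 = 1 dB.
Gain reduction = 20 − 1 = 19 dB.

19 dB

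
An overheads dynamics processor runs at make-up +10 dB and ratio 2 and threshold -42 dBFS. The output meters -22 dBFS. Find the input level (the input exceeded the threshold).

Remove make-up: -22 − 10 = -32 dBFS.
The compressed level sits -32 − (-42) = 10 dB over threshold.
Input overshoot = R × output overshoot = 20 dB → input = -42 + 20 = -22 dBFS.

-22 dBFS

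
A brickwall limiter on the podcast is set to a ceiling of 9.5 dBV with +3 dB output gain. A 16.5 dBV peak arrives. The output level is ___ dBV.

A brickwall limiter is an ∞:1 compressor: any input above the ceiling is clamped to 9.5 dBV.
Output gain then adds 3 dB: 9.5 + 3 = 12.5 dBV.

12.5 dBV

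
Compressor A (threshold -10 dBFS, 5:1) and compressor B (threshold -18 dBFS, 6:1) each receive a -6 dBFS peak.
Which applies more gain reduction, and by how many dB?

A: GR = 4 − 4/5 = 3.2 dB.
B: GR = 12 − 12/6 = 10 dB.
B reduces 6.8 dB more.

B, by 6.8 dB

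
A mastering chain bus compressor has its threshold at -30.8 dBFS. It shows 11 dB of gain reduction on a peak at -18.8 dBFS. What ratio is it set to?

Input overshoot = -18.8 − (-30.8) = 12 dB.
Output overshoot = 12 − 11 = 1 dB.
Ratio = input overshoot / output overshoot = 12 / 1 = 12.

12:1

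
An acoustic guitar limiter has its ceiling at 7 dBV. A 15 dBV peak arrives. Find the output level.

7 dBV

At ∞:1, everything above 7 dBV is held at the ceiling.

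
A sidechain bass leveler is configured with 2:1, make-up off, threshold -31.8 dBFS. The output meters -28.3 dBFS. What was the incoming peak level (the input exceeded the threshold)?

-24.8 dBFS

Post-compression overshoot = -28.3 − (-31.8) = 3.5 dB.
Before 2:1 compression the overshoot was 3.5 × 2 = 7 dB, so input = -31.8 + 7 = -24.8 dBFS.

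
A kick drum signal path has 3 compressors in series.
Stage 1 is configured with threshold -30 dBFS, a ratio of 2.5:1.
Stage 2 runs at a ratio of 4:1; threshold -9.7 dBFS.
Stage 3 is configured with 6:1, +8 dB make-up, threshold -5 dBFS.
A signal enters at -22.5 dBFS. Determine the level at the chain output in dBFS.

Stage 1: overshoot 7.5 dB → 7.5/2.5 = 3 dB → -27 dBFS.
Stage 2: -27 dBFS ≤ -9.7 dBFS, so stage 2 doesn't engage; output -27 dBFS.
Stage 3: -27 dBFS is at or below the -5 dBFS threshold — no compression; make-up brings it to -19 dBFS.

-19 dBFS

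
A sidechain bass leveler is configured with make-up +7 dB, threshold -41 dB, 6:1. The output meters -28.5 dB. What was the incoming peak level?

Stripping the +7 dB make-up gives -35.5 dB at the gain stage.
Post-compression overshoot = -35.5 − (-41) = 5.5 dB.
Input overshoot = R × output overshoot = 33 dB → input = -41 + 33 = -8 dB.

-8 dB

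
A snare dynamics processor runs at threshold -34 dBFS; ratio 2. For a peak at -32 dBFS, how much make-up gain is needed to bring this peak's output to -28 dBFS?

5 dB

The peak compresses to -34 + 2/2 = -33 dBFS.
To reach -28 dBFS requires -28 − (-33) = 5 dB of make-up.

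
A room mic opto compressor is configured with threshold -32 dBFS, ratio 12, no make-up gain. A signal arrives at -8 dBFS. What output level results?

The input is 24 dB above the -32 dBFS threshold.
12:1 compression reduces that to 24/12 = 2 dB over.
So the level is -32 + 2 = -30 dBFS.

-30 dBFS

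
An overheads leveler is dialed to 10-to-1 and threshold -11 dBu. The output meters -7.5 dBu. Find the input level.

That's 3.5 dB above the -11 dBu threshold.
Input overshoot = R × output overshoot = 35 dB → input = -11 + 35 = 24 dBu.

24 dBu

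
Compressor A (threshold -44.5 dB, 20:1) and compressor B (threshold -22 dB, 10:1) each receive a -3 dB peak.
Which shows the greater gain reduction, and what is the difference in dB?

A: 41.5 dB over, compressed to 2.075 dB over, so 39.425 dB of GR.
B: 19 dB over, compressed to 1.9 dB over, so 17.1 dB of GR.
A applies 22.325 dB more gain reduction.

A, by 22.325 dB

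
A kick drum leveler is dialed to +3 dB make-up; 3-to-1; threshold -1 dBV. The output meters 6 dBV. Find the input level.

11 dBV

Stripping the +3 dB make-up gives 3 dBV at the gain stage.
Post-compression overshoot = 3 − (-1) = 4 dB.
Input overshoot = R × output overshoot = 12 dB → input = -1 + 12 = 11 dBV.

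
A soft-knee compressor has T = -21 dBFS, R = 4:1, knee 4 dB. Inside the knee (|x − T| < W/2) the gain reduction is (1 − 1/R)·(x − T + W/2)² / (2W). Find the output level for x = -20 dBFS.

-20.84375 dBFS

x − T + W/2 = -20 − (-21) + 2 = 3.
GR = (1 − 1/4) × 3² / 8 = 0.75 × 9 / 8 = 0.84375 dB.
Output = -20 − 0.84375 = -20.84375 dBFS.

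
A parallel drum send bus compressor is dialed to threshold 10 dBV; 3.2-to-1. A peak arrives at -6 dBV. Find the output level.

-6 dBV is 16 dB below the 10 dBV threshold, so no gain reduction is applied.
Output = input = -6 dBV.

-6 dBV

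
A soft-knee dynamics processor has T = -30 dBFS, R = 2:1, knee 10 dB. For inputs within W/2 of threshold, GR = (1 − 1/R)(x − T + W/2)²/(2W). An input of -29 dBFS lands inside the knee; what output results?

x − T + W/2 = -29 − (-30) + 5 = 6.
GR = (1 − 1/2) × 6² / 20 = 0.5 × 36 / 20 = 0.9 dB.
Output = -29 − 0.9 = -29.9 dBFS.

-29.9 dBFS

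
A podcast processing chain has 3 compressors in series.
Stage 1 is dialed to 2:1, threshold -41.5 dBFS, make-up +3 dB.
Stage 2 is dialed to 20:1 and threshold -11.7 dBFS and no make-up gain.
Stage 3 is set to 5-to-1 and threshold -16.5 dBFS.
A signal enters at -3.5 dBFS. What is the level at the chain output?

Stage 1: -3.5 dBFS is 38 dB over -41.5 dBFS; at 2:1 that becomes 19 dB over, giving -22.5 dBFS; +3 dB make-up → -19.5 dBFS.
Stage 2: -19.5 dBFS ≤ -11.7 dBFS, so stage 2 doesn't engage; output -19.5 dBFS.
Stage 3: -19.5 dBFS is at or below the -16.5 dBFS threshold — no compression; output -19.5 dBFS.

-19.5 dBFS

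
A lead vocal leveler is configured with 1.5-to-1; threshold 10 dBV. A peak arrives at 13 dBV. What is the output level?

12 dBV

Overshoot: 13 − 10 = 3 dB.
The 3 dB excess becomes 2 dB after 1.5:1 reduction.
That puts the output at 12 dBV.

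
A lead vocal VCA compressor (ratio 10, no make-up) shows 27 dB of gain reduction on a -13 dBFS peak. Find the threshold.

Gain reduction = -13 − (-40) = 27 dB; output overshoot = GR / (R − 1) = 27 / 9 = 3 dB.
Threshold = output − output overshoot = -40 − 3 = -43 dBFS.

-43 dBFS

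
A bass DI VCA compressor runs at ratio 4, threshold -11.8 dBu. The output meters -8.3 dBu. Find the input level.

The compressed level sits -8.3 − (-11.8) = 3.5 dB over threshold.
Input overshoot = R × output overshoot = 14 dB → input = -11.8 + 14 = 2.2 dBu.

2.2 dBu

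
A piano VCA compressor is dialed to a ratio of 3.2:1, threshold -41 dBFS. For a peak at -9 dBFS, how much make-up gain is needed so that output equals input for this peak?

Without make-up, output = threshold + overshoot/3.2 = -41 + 10 = -31 dBFS.
Gap to target: 22 dB.

22 dB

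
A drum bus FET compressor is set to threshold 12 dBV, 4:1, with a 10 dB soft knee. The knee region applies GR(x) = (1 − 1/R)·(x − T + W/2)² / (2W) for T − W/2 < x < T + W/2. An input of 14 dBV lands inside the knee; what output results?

x − T + W/2 = 14 − 12 + 5 = 7.
GR = (1 − 1/4) × 7² / 20 = 0.75 × 49 / 20 = 1.8375 dB.
Output = 14 − 1.8375 = 12.1625 dBV.

12.1625 dBV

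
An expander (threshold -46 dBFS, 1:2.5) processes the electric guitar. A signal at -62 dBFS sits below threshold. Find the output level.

-86 dBFS

Undershoot = (-46) − (-62) = 16 dB.
At 1:2.5, that expands to 40 dB under threshold.
Output = -46 − 40 = -86 dBFS.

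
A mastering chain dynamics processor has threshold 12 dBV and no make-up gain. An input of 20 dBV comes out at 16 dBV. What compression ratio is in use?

Input overshoot = 20 − 12 = 8 dB; output overshoot = 16 − 12 = 4 dB.
Ratio = 8 / 4 = 2.

2:1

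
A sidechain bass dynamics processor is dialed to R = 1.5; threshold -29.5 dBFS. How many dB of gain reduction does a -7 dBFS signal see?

7.5 dB

-7 dBFS exceeds the threshold by 22.5 dB.
At 1.5:1, output sits 22.5/1.5 = 15 dB above threshold.
Gain reduction = 22.5 − 15 = 7.5 dB.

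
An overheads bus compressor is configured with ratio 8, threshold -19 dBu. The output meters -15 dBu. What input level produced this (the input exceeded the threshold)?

Post-compression overshoot = -15 − (-19) = 4 dB.
Undo the ratio: input overshoot = 4 × 8 = 32 dB, giving input = 13 dBu.

13 dBu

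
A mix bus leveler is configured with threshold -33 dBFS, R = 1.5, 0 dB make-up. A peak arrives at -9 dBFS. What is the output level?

-17 dBFS

Overshoot: -9 − (-33) = 24 dB.
1.5:1 compression reduces that to 24/1.5 = 16 dB over.
Output = -33 + 16 = -17 dBFS.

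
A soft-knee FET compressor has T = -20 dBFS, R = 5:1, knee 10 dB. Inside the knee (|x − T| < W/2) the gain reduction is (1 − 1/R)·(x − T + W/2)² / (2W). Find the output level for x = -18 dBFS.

-19.96 dBFS

x − T + W/2 = -18 − (-20) + 5 = 7.
GR = (1 − 1/5) × 7² / 20 = 0.8 × 49 / 20 = 1.96 dB.
Output = -18 − 1.96 = -19.96 dBFS.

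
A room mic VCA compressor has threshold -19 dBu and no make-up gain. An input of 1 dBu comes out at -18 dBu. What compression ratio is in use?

Input overshoot = 1 − (-19) = 20 dB; output overshoot = -18 − (-19) = 1 dB.
Ratio = 20 / 1 = 20.

20:1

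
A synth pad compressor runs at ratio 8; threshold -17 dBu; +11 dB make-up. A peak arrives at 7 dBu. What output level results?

-3 dBu

Overshoot: 7 − (-17) = 24 dB.
The 24 dB excess becomes 3 dB after 8:1 reduction.
Output = -17 + 3 = -14 dBu; make-up adds 11 dB, giving -3 dBu.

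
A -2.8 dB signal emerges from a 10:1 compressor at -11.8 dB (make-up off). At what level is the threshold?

Let T be the threshold. Output overshoot = (input overshoot)/R, so -11.8 − T = (-2.8 − T)/10.
10·(-11.8 − T) = -2.8 − T → 9·T = -118 − (-2.8) = -115.2.
T = -115.2/9 = -12.8 dB.

-12.8 dB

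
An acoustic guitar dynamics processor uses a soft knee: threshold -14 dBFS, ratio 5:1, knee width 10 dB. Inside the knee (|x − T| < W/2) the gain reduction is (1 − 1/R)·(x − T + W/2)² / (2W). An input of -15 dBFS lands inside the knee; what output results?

-15.64 dBFS

x − T + W/2 = -15 − (-14) + 5 = 4.
GR = (1 − 1/5) × 4² / 20 = 0.8 × 16 / 20 = 0.64 dB.
Output = -15 − 0.64 = -15.64 dBFS.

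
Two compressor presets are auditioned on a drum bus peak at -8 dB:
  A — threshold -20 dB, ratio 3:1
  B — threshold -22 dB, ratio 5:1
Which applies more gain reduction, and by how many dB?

A: overshoot 12 dB → output overshoot 4 dB → GR 8 dB.
B: overshoot 14 dB → output overshoot 2.8 dB → GR 11.2 dB.
Difference: 3.2 dB in favour of B.

B, by 3.2 dB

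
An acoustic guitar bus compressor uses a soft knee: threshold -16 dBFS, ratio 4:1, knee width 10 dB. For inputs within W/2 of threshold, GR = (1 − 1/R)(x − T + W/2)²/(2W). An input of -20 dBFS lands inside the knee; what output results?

-20.0375 dBFS

x − T + W/2 = -20 − (-16) + 5 = 1.
GR = (1 − 1/4) × 1² / 20 = 0.75 × 1 / 20 = 0.0375 dB.
Output = -20 − 0.0375 = -20.0375 dBFS.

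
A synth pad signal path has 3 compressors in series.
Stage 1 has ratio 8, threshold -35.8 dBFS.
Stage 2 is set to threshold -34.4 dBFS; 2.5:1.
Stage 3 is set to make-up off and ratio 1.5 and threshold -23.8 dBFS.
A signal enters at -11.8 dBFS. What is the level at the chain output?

-33.76 dBFS

Stage 1: 24 dB above -35.8 dBFS, reduced 8:1 to 3 dB above → -32.8 dBFS.
Stage 2: 1.6 dB above -34.4 dBFS, reduced 2.5:1 to 0.64 dB above → -33.76 dBFS.
Stage 3: -33.76 dBFS is at or below the -23.8 dBFS threshold — no compression; output -33.76 dBFS.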